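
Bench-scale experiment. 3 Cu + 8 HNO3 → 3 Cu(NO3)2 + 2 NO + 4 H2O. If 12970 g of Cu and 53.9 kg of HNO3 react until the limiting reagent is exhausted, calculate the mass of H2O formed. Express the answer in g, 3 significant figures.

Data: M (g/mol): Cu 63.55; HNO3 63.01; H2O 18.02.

4900 g

n(Cu) = 12970 / 63.55 = 204.1 mol
n(HNO3) = 53.90×1000 / 63.01 = 855.4 mol
n/ν for Cu = 204.1/3 = 68.03
n/ν for HNO3 = 855.4/8 = 106.9
Smallest n/ν is Cu → limiting reagent.
n(H2O) = (4/3) × 204.1 = 272.1 mol
mass = 272.1 × 18.02 = 4903 g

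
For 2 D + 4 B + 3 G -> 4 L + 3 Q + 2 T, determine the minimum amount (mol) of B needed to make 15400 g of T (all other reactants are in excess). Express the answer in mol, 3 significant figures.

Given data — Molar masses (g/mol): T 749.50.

n(T) = 15400 / 749.50 = 20.55 mol
n(B) = (4/2) × 20.55 = 41.10 mol

41.1 mol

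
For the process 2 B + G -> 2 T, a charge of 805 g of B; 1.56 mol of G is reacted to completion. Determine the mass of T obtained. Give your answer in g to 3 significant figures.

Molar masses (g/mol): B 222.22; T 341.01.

n(B) = 805.0 / 222.22 = 3.623 mol
n(G) = 1.560 mol
n/ν for B = 3.623/2 = 1.812
n/ν for G = 1.560/1 = 1.560
Smallest n/ν is G → limiting reagent.
n(T) = (2/1) × 1.560 = 3.120 mol
mass = 3.120 × 341.01 = 1064 g

1060 g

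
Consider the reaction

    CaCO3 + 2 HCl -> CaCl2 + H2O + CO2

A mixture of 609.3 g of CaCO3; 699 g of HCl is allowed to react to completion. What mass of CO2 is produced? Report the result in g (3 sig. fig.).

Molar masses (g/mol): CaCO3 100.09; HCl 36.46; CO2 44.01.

268 g

n(CaCO3) = 609.3 / 100.09 = 6.088 mol
n(HCl) = 699.0 / 36.46 = 19.17 mol
n/ν → CaCO3: 6.088, HCl: 9.585; CaCO3 is limiting.
n(CO2) = (1/1) × 6.088 = 6.088 mol
mass = 6.088 × 44.01 = 267.9 g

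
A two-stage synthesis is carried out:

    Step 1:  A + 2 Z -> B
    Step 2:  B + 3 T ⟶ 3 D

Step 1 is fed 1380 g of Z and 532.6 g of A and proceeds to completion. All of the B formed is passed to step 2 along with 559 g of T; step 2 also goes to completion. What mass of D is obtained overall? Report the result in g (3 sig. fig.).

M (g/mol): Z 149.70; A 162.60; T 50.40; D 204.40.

Step 1:
n(Z) = 1380 / 149.70 = 9.218 mol
n(A) = 532.6 / 162.60 = 3.276 mol
n/ν for Z = 9.218/2 = 4.609
n/ν for A = 3.276/1 = 3.276
Smallest n/ν is A → limiting reagent.
n(B) produced = (1/1) × 3.276 = 3.276 mol
Step 2:
n(B) available = 3.276 mol
n(T) = 559.0 / 50.40 = 11.09 mol
n/ν for B = 3.276/1 = 3.276
n/ν for T = 11.09/3 = 3.697
Smallest n/ν is B → limiting reagent.
n(D) = (3/1) × 3.276 = 9.828 mol
mass = 9.828 × 204.40 = 2009 g

2010 g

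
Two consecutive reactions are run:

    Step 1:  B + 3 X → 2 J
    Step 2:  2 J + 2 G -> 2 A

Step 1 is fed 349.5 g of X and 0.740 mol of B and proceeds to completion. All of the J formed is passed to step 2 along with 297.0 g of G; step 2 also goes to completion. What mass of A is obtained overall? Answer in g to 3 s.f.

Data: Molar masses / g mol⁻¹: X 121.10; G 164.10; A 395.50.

585 g

Step 1:
n(X) = 349.5 / 121.10 = 2.886 mol
n(B) = 0.7400 mol
n/ν for X = 2.886/3 = 0.9620
n/ν for B = 0.7400/1 = 0.7400
Smallest n/ν is B → limiting reagent.
n(J) produced = (2/1) × 0.7400 = 1.480 mol
Step 2:
n(J) available = 1.480 mol
n(G) = 297.0 / 164.10 = 1.810 mol
n/ν for J = 1.480/2 = 0.7400
n/ν for G = 1.810/2 = 0.9050
Smallest n/ν is J → limiting reagent.
n(A) = (2/2) × 1.480 = 1.480 mol
mass = 1.480 × 395.50 = 585.3 g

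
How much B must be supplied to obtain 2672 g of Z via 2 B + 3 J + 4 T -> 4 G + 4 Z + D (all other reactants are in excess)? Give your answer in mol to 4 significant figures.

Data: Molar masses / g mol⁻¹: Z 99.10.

13.48 mol

n(Z) = 2672 / 99.10 = 26.96 mol
n(B) = (2/4) × 26.96 = 13.48 mol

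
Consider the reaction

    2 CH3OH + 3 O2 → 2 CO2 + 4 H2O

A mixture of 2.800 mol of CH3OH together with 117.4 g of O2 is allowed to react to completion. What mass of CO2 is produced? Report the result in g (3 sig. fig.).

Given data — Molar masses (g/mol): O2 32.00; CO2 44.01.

108 g

n(CH3OH) = 2.800 mol
n(O2) = 117.4 / 32.00 = 3.669 mol
n/ν → CH3OH: 1.400, O2: 1.223; O2 is limiting.
n(CO2) = (2/3) × 3.669 = 2.446 mol
mass = 2.446 × 44.01 = 107.6 g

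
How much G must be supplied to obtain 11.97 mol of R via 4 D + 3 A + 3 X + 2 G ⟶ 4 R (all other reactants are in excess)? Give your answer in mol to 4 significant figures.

5.985 mol

n(R) = 11.97 mol
n(G) = (2/4) × 11.97 = 5.985 mol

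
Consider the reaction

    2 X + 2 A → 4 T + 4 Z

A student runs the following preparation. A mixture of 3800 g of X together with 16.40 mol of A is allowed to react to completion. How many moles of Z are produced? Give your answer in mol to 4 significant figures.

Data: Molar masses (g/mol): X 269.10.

n(X) = 3800 / 269.10 = 14.12 mol
n(A) = 16.40 mol
n/ν → X: 7.060, A: 8.200; X is limiting.
n(Z) = (4/2) × 14.12 = 28.24 mol

28.24 mol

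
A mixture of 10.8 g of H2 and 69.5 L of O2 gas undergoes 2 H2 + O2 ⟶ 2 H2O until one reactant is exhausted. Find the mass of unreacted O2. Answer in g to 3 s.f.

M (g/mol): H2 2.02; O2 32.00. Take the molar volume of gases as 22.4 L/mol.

n(H2) = 10.80 / 2.02 = 5.347 mol
n(O2) = 69.50 / 22.4 = 3.103 mol
n/ν for H2 = 5.347/2 = 2.674
n/ν for O2 = 3.103/1 = 3.103
Smallest n/ν is H2 → limiting reagent.
O2 consumed = (1/2) × 5.347 = 2.674 mol
O2 remaining = 3.103 − 2.674 = 0.4290 mol
mass = 0.4290 × 32.00 = 13.73 g

13.7 g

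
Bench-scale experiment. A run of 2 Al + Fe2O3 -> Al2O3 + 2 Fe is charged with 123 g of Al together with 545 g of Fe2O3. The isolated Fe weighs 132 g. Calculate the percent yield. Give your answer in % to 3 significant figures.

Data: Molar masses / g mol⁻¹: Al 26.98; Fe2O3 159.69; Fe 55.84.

51.9 %

n(Al) = 123.0 / 26.98 = 4.559 mol
n(Fe2O3) = 545.0 / 159.69 = 3.413 mol
n/ν for Al = 4.559/2 = 2.280
n/ν for Fe2O3 = 3.413/1 = 3.413
Smallest n/ν is Al → limiting reagent.
theoretical n(Fe) = (2/2) × 4.559 = 4.559 mol → 254.6 g
% yield = 132 / 254.6 × 100 = 51.85 %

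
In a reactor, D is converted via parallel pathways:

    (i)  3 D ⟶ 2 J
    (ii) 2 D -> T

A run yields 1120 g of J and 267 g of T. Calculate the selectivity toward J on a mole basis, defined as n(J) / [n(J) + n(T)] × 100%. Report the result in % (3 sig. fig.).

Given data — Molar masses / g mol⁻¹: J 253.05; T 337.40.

n(J) = 1120 / 253.05 = 4.426 mol
n(T) = 267 / 337.40 = 0.7913 mol
selectivity = 4.426/(4.426+0.7913) × 100 = 84.83 %

84.8 %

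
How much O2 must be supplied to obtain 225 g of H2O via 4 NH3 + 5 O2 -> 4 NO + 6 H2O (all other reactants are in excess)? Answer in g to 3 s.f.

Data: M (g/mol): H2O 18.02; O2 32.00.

333 g

n(H2O) = 225 / 18.02 = 12.49 mol
n(O2) = (5/6) × 12.49 = 10.41 mol
mass = 10.41 × 32.00 = 333.1 g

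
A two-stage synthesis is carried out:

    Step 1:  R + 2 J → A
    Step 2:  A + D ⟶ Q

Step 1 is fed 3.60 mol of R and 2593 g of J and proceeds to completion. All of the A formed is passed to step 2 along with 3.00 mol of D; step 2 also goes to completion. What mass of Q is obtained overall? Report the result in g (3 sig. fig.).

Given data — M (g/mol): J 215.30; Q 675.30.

2030 g

Step 1:
n(R) = 3.600 mol
n(J) = 2593 / 215.30 = 12.04 mol
n/ν → R: 3.600, J: 6.020; R is limiting.
n(A) produced = (1/1) × 3.600 = 3.600 mol
Step 2:
n(A) available = 3.600 mol
n(D) = 3.000 mol
n/ν → A: 3.600, D: 3.000; D is limiting.
n(Q) = (1/1) × 3.000 = 3.000 mol
mass = 3.000 × 675.30 = 2026 g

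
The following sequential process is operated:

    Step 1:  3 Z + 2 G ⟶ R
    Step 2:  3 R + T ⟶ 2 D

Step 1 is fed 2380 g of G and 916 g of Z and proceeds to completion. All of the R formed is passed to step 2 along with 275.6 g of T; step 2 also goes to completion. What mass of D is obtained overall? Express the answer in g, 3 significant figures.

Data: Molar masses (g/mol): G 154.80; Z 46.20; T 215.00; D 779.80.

2000 g

Step 1:
n(G) = 2380 / 154.80 = 15.37 mol
n(Z) = 916.0 / 46.20 = 19.83 mol
n/ν for G = 15.37/2 = 7.685
n/ν for Z = 19.83/3 = 6.610
Smallest n/ν is Z → limiting reagent.
n(R) produced = (1/3) × 19.83 = 6.610 mol
Step 2:
n(R) available = 6.610 mol
n(T) = 275.6 / 215.00 = 1.282 mol
n/ν for R = 6.610/3 = 2.203
n/ν for T = 1.282/1 = 1.282
Smallest n/ν is T → limiting reagent.
n(D) = (2/1) × 1.282 = 2.564 mol
mass = 2.564 × 779.80 = 1999 g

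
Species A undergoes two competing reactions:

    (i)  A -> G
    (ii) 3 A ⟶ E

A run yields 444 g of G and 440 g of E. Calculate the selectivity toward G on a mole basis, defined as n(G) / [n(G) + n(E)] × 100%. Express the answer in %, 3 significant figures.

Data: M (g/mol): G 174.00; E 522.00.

n(G) = 444 / 174.00 = 2.552 mol
n(E) = 440 / 522.00 = 0.8429 mol
selectivity = 2.552/(2.552+0.8429) × 100 = 75.17 %

75.2 %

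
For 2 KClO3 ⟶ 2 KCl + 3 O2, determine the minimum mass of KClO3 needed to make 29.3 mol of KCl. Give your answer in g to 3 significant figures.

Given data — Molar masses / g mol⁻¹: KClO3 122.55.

n(KCl) = 29.30 mol
n(KClO3) = (2/2) × 29.30 = 29.30 mol
mass = 29.30 × 122.55 = 3591 g

3590 g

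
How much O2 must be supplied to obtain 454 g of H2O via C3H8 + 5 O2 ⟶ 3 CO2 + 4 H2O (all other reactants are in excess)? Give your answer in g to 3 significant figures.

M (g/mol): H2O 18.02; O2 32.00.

n(H2O) = 454 / 18.02 = 25.19 mol
n(O2) = (5/4) × 25.19 = 31.49 mol
mass = 31.49 × 32.00 = 1008 g

1010 g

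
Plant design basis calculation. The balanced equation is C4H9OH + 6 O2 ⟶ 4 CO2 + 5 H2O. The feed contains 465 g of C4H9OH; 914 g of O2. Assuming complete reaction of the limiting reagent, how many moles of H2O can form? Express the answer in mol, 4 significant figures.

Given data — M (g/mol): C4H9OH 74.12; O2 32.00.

n(C4H9OH) = 465.0 / 74.12 = 6.274 mol
n(O2) = 914.0 / 32.00 = 28.56 mol
n/ν for C4H9OH = 6.274/1 = 6.274
n/ν for O2 = 28.56/6 = 4.760
Smallest n/ν is O2 → limiting reagent.
n(H2O) = (5/6) × 28.56 = 23.80 mol

23.80 mol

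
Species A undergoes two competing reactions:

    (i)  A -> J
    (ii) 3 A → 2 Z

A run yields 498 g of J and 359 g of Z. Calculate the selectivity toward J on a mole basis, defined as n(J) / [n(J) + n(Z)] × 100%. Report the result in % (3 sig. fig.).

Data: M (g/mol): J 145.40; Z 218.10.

n(J) = 498 / 145.40 = 3.425 mol
n(Z) = 359 / 218.10 = 1.646 mol
selectivity = 3.425/(3.425+1.646) × 100 = 67.54 %

67.5 %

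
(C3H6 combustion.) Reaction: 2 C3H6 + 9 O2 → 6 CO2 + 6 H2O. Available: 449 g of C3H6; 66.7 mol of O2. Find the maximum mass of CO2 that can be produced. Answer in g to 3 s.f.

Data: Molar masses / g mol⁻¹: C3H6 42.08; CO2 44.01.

1410 g

n(C3H6) = 449.0 / 42.08 = 10.67 mol
n(O2) = 66.70 mol
n/ν for C3H6 = 10.67/2 = 5.335
n/ν for O2 = 66.70/9 = 7.411
Smallest n/ν is C3H6 → limiting reagent.
n(CO2) = (6/2) × 10.67 = 32.01 mol
mass = 32.01 × 44.01 = 1409 g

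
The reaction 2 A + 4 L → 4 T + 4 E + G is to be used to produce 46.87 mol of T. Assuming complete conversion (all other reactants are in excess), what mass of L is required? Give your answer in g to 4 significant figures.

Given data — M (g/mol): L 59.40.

n(T) = 46.87 mol
n(L) = (4/4) × 46.87 = 46.87 mol
mass = 46.87 × 59.40 = 2784 g

2784 g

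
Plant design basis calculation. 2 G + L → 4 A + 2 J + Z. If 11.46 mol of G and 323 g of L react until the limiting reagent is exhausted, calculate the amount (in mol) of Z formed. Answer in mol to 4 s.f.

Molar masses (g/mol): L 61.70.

n(G) = 11.46 mol
n(L) = 323.0 / 61.70 = 5.235 mol
n/ν → G: 5.730, L: 5.235; L is limiting.
n(Z) = (1/1) × 5.235 = 5.235 mol

5.235 mol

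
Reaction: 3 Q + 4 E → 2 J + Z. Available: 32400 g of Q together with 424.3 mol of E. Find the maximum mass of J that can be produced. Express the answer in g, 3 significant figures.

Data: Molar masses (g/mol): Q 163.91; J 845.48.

111000 g

n(Q) = 32400 / 163.91 = 197.7 mol
n(E) = 424.3 mol
n/ν for Q = 197.7/3 = 65.90
n/ν for E = 424.3/4 = 106.1
Smallest n/ν is Q → limiting reagent.
n(J) = (2/3) × 197.7 = 131.8 mol
mass = 131.8 × 845.48 = 111400 g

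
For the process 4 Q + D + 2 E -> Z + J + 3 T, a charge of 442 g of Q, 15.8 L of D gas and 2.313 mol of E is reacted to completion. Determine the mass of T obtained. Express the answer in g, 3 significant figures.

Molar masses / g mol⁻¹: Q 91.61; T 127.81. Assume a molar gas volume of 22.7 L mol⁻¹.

n(Q) = 442.0 / 91.61 = 4.825 mol
n(D) = 15.80 / 22.7 = 0.6960 mol
n(E) = 2.313 mol
n/ν → Q: 1.206, D: 0.6960, E: 1.157; D is limiting.
n(T) = (3/1) × 0.6960 = 2.088 mol
mass = 2.088 × 127.81 = 266.9 g

267 g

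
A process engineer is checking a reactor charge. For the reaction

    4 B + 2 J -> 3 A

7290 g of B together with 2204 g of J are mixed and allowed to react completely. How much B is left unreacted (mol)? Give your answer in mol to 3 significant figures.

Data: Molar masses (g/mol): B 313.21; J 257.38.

6.15 mol

n(B) = 7290 / 313.21 = 23.28 mol
n(J) = 2204 / 257.38 = 8.563 mol
n/ν for B = 23.28/4 = 5.820
n/ν for J = 8.563/2 = 4.282
Smallest n/ν is J → limiting reagent.
B consumed = (4/2) × 8.563 = 17.13 mol
B remaining = 23.28 − 17.13 = 6.150 mol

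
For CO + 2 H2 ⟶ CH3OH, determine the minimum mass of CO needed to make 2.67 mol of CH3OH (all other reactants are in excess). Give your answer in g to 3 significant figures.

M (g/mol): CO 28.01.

74.8 g

n(CH3OH) = 2.670 mol
n(CO) = (1/1) × 2.670 = 2.670 mol
mass = 2.670 × 28.01 = 74.79 g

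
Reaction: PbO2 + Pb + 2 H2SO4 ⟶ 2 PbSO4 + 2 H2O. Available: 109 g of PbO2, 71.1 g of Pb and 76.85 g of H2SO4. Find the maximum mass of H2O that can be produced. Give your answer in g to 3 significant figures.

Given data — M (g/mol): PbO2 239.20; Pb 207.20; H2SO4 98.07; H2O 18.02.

12.4 g

n(PbO2) = 109.0 / 239.20 = 0.4557 mol
n(Pb) = 71.10 / 207.20 = 0.3431 mol
n(H2SO4) = 76.85 / 98.07 = 0.7836 mol
n/ν → PbO2: 0.4557, Pb: 0.3431, H2SO4: 0.3918; Pb is limiting.
n(H2O) = (2/1) × 0.3431 = 0.6862 mol
mass = 0.6862 × 18.02 = 12.37 g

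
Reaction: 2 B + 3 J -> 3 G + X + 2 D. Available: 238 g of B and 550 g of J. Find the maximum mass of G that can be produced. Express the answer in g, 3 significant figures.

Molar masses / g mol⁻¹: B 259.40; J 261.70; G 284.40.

n(B) = 238.0 / 259.40 = 0.9175 mol
n(J) = 550.0 / 261.70 = 2.102 mol
n/ν → B: 0.4588, J: 0.7007; B is limiting.
n(G) = (3/2) × 0.9175 = 1.376 mol
mass = 1.376 × 284.40 = 391.3 g

391 g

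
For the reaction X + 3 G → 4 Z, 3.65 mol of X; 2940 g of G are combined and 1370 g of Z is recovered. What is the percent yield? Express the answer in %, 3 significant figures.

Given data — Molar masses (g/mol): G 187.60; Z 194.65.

48.2 %

n(X) = 3.650 mol
n(G) = 2940 / 187.60 = 15.67 mol
n/ν for X = 3.650/1 = 3.650
n/ν for G = 15.67/3 = 5.223
Smallest n/ν is X → limiting reagent.
theoretical n(Z) = (4/1) × 3.650 = 14.60 mol → 2842 g
% yield = 1370 / 2842 × 100 = 48.21 %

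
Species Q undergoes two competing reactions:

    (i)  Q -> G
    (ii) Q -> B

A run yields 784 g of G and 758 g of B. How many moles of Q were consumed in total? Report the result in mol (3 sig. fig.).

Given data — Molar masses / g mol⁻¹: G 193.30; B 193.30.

7.98 mol

n(G) = 784 / 193.30 = 4.056 mol
n(B) = 758 / 193.30 = 3.921 mol
n(Q) via (i) = (1/1)×4.056 = 4.056 mol
n(Q) via (ii) = (1/1)×3.921 = 3.921 mol
total n(Q) = 4.056 + 3.921 = 7.977 mol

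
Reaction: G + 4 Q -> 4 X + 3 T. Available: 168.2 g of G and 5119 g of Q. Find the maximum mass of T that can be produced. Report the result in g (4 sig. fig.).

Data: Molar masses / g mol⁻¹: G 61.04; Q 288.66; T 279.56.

2311 g

n(G) = 168.2 / 61.04 = 2.756 mol
n(Q) = 5119 / 288.66 = 17.73 mol
n/ν → G: 2.756, Q: 4.433; G is limiting.
n(T) = (3/1) × 2.756 = 8.268 mol
mass = 8.268 × 279.56 = 2311 g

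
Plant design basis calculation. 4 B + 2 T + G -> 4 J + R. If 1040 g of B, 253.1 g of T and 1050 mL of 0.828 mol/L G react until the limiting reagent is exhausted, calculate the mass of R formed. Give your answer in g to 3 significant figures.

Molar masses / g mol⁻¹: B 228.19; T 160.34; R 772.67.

n(B) = 1040 / 228.19 = 4.558 mol
n(T) = 253.1 / 160.34 = 1.579 mol
n(G) = 0.828 × 1050/1000 = 0.8694 mol
n/ν for B = 4.558/4 = 1.140
n/ν for T = 1.579/2 = 0.7895
n/ν for G = 0.8694/1 = 0.8694
Smallest n/ν is T → limiting reagent.
n(R) = (1/2) × 1.579 = 0.7895 mol
mass = 0.7895 × 772.67 = 610.0 g

610 g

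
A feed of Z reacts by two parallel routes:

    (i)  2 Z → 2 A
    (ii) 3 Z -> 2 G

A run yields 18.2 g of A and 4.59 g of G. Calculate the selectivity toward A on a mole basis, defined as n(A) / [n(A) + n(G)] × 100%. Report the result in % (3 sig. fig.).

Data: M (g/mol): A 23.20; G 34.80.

n(A) = 18.2 / 23.20 = 0.7845 mol
n(G) = 4.59 / 34.80 = 0.1319 mol
selectivity = 0.7845/(0.7845+0.1319) × 100 = 85.61 %

85.6 %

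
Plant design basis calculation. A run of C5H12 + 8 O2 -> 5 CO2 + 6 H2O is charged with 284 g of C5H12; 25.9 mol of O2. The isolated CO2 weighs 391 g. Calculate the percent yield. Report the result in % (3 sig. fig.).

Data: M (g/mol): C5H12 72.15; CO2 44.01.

n(C5H12) = 284.0 / 72.15 = 3.936 mol
n(O2) = 25.90 mol
n/ν for C5H12 = 3.936/1 = 3.936
n/ν for O2 = 25.90/8 = 3.238
Smallest n/ν is O2 → limiting reagent.
theoretical n(CO2) = (5/8) × 25.90 = 16.19 mol → 712.5 g
% yield = 391 / 712.5 × 100 = 54.88 %

54.9 %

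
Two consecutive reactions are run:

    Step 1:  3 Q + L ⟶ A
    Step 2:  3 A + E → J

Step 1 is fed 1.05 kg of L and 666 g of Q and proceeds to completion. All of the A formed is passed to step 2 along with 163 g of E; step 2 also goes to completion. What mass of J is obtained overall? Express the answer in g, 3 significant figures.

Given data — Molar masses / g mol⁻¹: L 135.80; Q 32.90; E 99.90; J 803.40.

Step 1:
n(L) = 1.050×1000 / 135.80 = 7.732 mol
n(Q) = 666.0 / 32.90 = 20.24 mol
n/ν for L = 7.732/1 = 7.732
n/ν for Q = 20.24/3 = 6.747
Smallest n/ν is Q → limiting reagent.
n(A) produced = (1/3) × 20.24 = 6.747 mol
Step 2:
n(A) available = 6.747 mol
n(E) = 163.0 / 99.90 = 1.632 mol
n/ν for A = 6.747/3 = 2.249
n/ν for E = 1.632/1 = 1.632
Smallest n/ν is E → limiting reagent.
n(J) = (1/1) × 1.632 = 1.632 mol
mass = 1.632 × 803.40 = 1311 g

1310 g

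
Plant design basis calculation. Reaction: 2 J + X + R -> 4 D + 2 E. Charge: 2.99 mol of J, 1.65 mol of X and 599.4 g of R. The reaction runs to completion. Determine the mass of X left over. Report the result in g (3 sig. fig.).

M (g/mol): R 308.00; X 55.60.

n(J) = 2.990 mol
n(X) = 1.650 mol
n(R) = 599.4 / 308.00 = 1.946 mol
n/ν for J = 2.990/2 = 1.495
n/ν for X = 1.650/1 = 1.650
n/ν for R = 1.946/1 = 1.946
Smallest n/ν is J → limiting reagent.
X consumed = (1/2) × 2.990 = 1.495 mol
X remaining = 1.650 − 1.495 = 0.1550 mol
mass = 0.1550 × 55.60 = 8.618 g

8.62 g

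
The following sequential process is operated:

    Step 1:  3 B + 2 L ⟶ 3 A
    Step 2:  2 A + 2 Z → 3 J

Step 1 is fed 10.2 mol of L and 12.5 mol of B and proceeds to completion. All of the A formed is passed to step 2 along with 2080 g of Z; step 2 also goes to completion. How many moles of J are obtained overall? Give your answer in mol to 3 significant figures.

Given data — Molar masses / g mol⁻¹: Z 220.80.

Step 1:
n(L) = 10.20 mol
n(B) = 12.50 mol
n/ν for L = 10.20/2 = 5.100
n/ν for B = 12.50/3 = 4.167
Smallest n/ν is B → limiting reagent.
n(A) produced = (3/3) × 12.50 = 12.50 mol
Step 2:
n(A) available = 12.50 mol
n(Z) = 2080 / 220.80 = 9.420 mol
n/ν for A = 12.50/2 = 6.250
n/ν for Z = 9.420/2 = 4.710
Smallest n/ν is Z → limiting reagent.
n(J) = (3/2) × 9.420 = 14.13 mol

14.1 mol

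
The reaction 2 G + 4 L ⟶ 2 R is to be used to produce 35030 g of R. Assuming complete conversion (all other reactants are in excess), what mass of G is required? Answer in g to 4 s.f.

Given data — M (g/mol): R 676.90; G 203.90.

n(R) = 35030 / 676.90 = 51.75 mol
n(G) = (2/2) × 51.75 = 51.75 mol
mass = 51.75 × 203.90 = 10550 g

10550 g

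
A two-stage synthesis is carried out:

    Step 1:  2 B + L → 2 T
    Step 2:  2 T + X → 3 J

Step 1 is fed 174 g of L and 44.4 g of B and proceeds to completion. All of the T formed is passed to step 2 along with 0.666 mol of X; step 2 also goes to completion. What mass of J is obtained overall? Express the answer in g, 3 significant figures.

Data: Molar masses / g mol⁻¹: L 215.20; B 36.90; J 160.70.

290 g

Step 1:
n(L) = 174.0 / 215.20 = 0.8086 mol
n(B) = 44.40 / 36.90 = 1.203 mol
n/ν → L: 0.8086, B: 0.6015; B is limiting.
n(T) produced = (2/2) × 1.203 = 1.203 mol
Step 2:
n(T) available = 1.203 mol
n(X) = 0.6660 mol
n/ν → T: 0.6015, X: 0.6660; T is limiting.
n(J) = (3/2) × 1.203 = 1.805 mol
mass = 1.805 × 160.70 = 290.1 g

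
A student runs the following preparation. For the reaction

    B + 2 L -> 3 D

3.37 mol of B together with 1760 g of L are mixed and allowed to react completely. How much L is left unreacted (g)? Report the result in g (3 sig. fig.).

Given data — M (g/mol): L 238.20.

n(B) = 3.370 mol
n(L) = 1760 / 238.20 = 7.389 mol
n/ν for B = 3.370/1 = 3.370
n/ν for L = 7.389/2 = 3.695
Smallest n/ν is B → limiting reagent.
L consumed = (2/1) × 3.370 = 6.740 mol
L remaining = 7.389 − 6.740 = 0.6490 mol
mass = 0.6490 × 238.20 = 154.6 g

155 g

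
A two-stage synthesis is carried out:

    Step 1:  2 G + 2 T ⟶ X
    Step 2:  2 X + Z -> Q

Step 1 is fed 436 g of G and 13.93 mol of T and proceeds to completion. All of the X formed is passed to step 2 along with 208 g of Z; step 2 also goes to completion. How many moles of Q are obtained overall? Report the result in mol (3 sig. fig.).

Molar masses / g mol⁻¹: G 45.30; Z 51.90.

Step 1:
n(G) = 436.0 / 45.30 = 9.625 mol
n(T) = 13.93 mol
n/ν for G = 9.625/2 = 4.813
n/ν for T = 13.93/2 = 6.965
Smallest n/ν is G → limiting reagent.
n(X) produced = (1/2) × 9.625 = 4.813 mol
Step 2:
n(X) available = 4.813 mol
n(Z) = 208.0 / 51.90 = 4.008 mol
n/ν for X = 4.813/2 = 2.407
n/ν for Z = 4.008/1 = 4.008
Smallest n/ν is X → limiting reagent.
n(Q) = (1/2) × 4.813 = 2.407 mol

2.41 mol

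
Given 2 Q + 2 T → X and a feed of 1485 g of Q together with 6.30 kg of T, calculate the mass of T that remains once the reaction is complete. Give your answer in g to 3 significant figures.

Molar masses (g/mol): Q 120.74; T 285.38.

n(Q) = 1485 / 120.74 = 12.30 mol
n(T) = 6.300×1000 / 285.38 = 22.08 mol
n/ν for Q = 12.30/2 = 6.150
n/ν for T = 22.08/2 = 11.04
Smallest n/ν is Q → limiting reagent.
T consumed = (2/2) × 12.30 = 12.30 mol
T remaining = 22.08 − 12.30 = 9.780 mol
mass = 9.780 × 285.38 = 2791 g

2790 g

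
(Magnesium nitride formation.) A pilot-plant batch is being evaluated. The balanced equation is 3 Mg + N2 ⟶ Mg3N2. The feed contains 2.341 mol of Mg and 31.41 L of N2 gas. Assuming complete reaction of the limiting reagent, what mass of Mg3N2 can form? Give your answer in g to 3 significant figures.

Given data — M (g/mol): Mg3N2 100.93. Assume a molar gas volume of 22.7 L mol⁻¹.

n(Mg) = 2.341 mol
n(N2) = 31.41 / 22.7 = 1.384 mol
n/ν for Mg = 2.341/3 = 0.7803
n/ν for N2 = 1.384/1 = 1.384
Smallest n/ν is Mg → limiting reagent.
n(Mg3N2) = (1/3) × 2.341 = 0.7803 mol
mass = 0.7803 × 100.93 = 78.76 g

78.8 g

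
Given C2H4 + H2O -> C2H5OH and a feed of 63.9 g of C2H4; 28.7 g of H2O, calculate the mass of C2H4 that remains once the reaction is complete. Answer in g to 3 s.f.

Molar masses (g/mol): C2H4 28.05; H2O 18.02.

19.2 g

n(C2H4) = 63.90 / 28.05 = 2.278 mol
n(H2O) = 28.70 / 18.02 = 1.593 mol
n/ν for C2H4 = 2.278/1 = 2.278
n/ν for H2O = 1.593/1 = 1.593
Smallest n/ν is H2O → limiting reagent.
C2H4 consumed = (1/1) × 1.593 = 1.593 mol
C2H4 remaining = 2.278 − 1.593 = 0.6850 mol
mass = 0.6850 × 28.05 = 19.21 g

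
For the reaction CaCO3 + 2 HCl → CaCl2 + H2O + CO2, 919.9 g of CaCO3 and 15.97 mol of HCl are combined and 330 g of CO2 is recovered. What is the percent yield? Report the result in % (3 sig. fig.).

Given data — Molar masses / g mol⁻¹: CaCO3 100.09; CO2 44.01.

93.9 %

n(CaCO3) = 919.9 / 100.09 = 9.191 mol
n(HCl) = 15.97 mol
n/ν → CaCO3: 9.191, HCl: 7.985; HCl is limiting.
theoretical n(CO2) = (1/2) × 15.97 = 7.985 mol → 351.4 g
% yield = 330 / 351.4 × 100 = 93.91 %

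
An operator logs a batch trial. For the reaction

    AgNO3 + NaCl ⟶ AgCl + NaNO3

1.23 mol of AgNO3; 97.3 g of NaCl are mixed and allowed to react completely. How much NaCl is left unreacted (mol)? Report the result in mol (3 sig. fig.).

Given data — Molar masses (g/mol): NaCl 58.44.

n(AgNO3) = 1.230 mol
n(NaCl) = 97.30 / 58.44 = 1.665 mol
n/ν → AgNO3: 1.230, NaCl: 1.665; AgNO3 is limiting.
NaCl consumed = (1/1) × 1.230 = 1.230 mol
NaCl remaining = 1.665 − 1.230 = 0.4350 mol

0.435 mol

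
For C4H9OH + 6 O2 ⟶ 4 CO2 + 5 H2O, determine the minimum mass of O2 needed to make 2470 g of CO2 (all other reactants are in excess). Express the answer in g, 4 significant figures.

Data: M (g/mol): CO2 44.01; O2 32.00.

2694 g

n(CO2) = 2470 / 44.01 = 56.12 mol
n(O2) = (6/4) × 56.12 = 84.18 mol
mass = 84.18 × 32.00 = 2694 g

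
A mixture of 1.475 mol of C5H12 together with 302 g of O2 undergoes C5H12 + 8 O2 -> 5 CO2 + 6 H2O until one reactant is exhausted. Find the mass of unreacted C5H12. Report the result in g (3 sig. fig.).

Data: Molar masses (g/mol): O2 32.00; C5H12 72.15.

21.3 g

n(C5H12) = 1.475 mol
n(O2) = 302.0 / 32.00 = 9.438 mol
n/ν for C5H12 = 1.475/1 = 1.475
n/ν for O2 = 9.438/8 = 1.180
Smallest n/ν is O2 → limiting reagent.
C5H12 consumed = (1/8) × 9.438 = 1.180 mol
C5H12 remaining = 1.475 − 1.180 = 0.2950 mol
mass = 0.2950 × 72.15 = 21.28 g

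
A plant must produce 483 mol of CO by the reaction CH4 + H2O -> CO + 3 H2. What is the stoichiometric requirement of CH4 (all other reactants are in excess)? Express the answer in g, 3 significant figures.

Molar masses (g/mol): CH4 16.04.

n(CO) = 483.0 mol
n(CH4) = (1/1) × 483.0 = 483.0 mol
mass = 483.0 × 16.04 = 7747 g

7750 g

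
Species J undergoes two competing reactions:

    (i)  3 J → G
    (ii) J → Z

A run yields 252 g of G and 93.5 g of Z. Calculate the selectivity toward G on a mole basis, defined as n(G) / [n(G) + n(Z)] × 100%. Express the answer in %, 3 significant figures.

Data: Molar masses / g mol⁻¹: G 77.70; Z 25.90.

n(G) = 252 / 77.70 = 3.243 mol
n(Z) = 93.5 / 25.90 = 3.610 mol
selectivity = 3.243/(3.243+3.610) × 100 = 47.32 %

47.3 %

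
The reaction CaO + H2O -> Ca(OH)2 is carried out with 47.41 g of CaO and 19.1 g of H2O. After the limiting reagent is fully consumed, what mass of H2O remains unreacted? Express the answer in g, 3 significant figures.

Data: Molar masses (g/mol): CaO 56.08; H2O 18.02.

n(CaO) = 47.41 / 56.08 = 0.8454 mol
n(H2O) = 19.10 / 18.02 = 1.060 mol
n/ν → CaO: 0.8454, H2O: 1.060; CaO is limiting.
H2O consumed = (1/1) × 0.8454 = 0.8454 mol
H2O remaining = 1.060 − 0.8454 = 0.2146 mol
mass = 0.2146 × 18.02 = 3.867 g

3.87 g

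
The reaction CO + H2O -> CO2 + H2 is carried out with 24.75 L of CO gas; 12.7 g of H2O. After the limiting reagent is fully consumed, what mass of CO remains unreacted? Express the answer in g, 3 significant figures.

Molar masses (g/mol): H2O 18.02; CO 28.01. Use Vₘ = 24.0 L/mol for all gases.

9.14 g

n(CO) = 24.75 / 24.0 = 1.031 mol
n(H2O) = 12.70 / 18.02 = 0.7048 mol
n/ν for CO = 1.031/1 = 1.031
n/ν for H2O = 0.7048/1 = 0.7048
Smallest n/ν is H2O → limiting reagent.
CO consumed = (1/1) × 0.7048 = 0.7048 mol
CO remaining = 1.031 − 0.7048 = 0.3262 mol
mass = 0.3262 × 28.01 = 9.137 g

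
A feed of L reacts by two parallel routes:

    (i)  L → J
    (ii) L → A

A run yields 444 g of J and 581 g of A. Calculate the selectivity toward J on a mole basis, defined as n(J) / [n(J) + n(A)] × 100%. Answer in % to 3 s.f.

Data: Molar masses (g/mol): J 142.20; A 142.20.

n(J) = 444 / 142.20 = 3.122 mol
n(A) = 581 / 142.20 = 4.086 mol
selectivity = 3.122/(3.122+4.086) × 100 = 43.31 %

43.3 %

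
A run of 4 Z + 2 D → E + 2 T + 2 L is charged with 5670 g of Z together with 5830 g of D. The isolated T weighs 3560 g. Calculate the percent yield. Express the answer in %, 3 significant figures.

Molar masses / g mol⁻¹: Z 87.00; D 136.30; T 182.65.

n(Z) = 5670 / 87.00 = 65.17 mol
n(D) = 5830 / 136.30 = 42.77 mol
n/ν for Z = 65.17/4 = 16.29
n/ν for D = 42.77/2 = 21.39
Smallest n/ν is Z → limiting reagent.
theoretical n(T) = (2/4) × 65.17 = 32.59 mol → 5953 g
% yield = 3560 / 5953 × 100 = 59.80 %

59.8 %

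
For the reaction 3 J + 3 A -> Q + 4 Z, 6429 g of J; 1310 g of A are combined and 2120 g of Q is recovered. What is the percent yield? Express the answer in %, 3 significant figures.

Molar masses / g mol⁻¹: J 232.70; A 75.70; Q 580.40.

63.3 %

n(J) = 6429 / 232.70 = 27.63 mol
n(A) = 1310 / 75.70 = 17.31 mol
n/ν for J = 27.63/3 = 9.210
n/ν for A = 17.31/3 = 5.770
Smallest n/ν is A → limiting reagent.
theoretical n(Q) = (1/3) × 17.31 = 5.770 mol → 3349 g
% yield = 2120 / 3349 × 100 = 63.30 %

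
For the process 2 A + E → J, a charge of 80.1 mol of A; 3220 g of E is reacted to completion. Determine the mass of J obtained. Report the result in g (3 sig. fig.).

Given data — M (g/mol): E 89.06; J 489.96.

17700 g

n(A) = 80.10 mol
n(E) = 3220 / 89.06 = 36.16 mol
n/ν for A = 80.10/2 = 40.05
n/ν for E = 36.16/1 = 36.16
Smallest n/ν is E → limiting reagent.
n(J) = (1/1) × 36.16 = 36.16 mol
mass = 36.16 × 489.96 = 17720 g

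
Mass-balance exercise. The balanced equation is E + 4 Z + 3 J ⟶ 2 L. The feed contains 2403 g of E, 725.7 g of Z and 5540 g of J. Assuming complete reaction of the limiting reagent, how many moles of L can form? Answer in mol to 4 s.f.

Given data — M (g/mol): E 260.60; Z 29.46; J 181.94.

12.32 mol

n(E) = 2403 / 260.60 = 9.221 mol
n(Z) = 725.7 / 29.46 = 24.63 mol
n(J) = 5540 / 181.94 = 30.45 mol
n/ν for E = 9.221/1 = 9.221
n/ν for Z = 24.63/4 = 6.158
n/ν for J = 30.45/3 = 10.15
Smallest n/ν is Z → limiting reagent.
n(L) = (2/4) × 24.63 = 12.32 mol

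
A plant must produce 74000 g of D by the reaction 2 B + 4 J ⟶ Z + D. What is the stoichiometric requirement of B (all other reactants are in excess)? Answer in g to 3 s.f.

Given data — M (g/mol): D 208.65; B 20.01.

n(D) = 74000 / 208.65 = 354.7 mol
n(B) = (2/1) × 354.7 = 709.4 mol
mass = 709.4 × 20.01 = 14200 g

14200 g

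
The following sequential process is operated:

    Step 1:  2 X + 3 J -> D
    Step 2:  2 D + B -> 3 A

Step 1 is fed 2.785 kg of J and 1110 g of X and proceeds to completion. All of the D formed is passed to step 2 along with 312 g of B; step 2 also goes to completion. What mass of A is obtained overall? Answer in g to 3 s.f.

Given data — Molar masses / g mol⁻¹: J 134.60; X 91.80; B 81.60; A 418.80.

3800 g

Step 1:
n(J) = 2.785×1000 / 134.60 = 20.69 mol
n(X) = 1110 / 91.80 = 12.09 mol
n/ν → J: 6.897, X: 6.045; X is limiting.
n(D) produced = (1/2) × 12.09 = 6.045 mol
Step 2:
n(D) available = 6.045 mol
n(B) = 312.0 / 81.60 = 3.824 mol
n/ν → D: 3.023, B: 3.824; D is limiting.
n(A) = (3/2) × 6.045 = 9.068 mol
mass = 9.068 × 418.80 = 3798 g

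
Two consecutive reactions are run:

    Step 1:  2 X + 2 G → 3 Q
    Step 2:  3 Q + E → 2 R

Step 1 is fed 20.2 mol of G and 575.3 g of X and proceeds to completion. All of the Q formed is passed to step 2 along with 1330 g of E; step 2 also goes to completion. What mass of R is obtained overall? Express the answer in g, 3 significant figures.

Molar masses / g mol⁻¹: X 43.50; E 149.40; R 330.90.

4380 g

Step 1:
n(G) = 20.20 mol
n(X) = 575.3 / 43.50 = 13.23 mol
n/ν for G = 20.20/2 = 10.10
n/ν for X = 13.23/2 = 6.615
Smallest n/ν is X → limiting reagent.
n(Q) produced = (3/2) × 13.23 = 19.85 mol
Step 2:
n(Q) available = 19.85 mol
n(E) = 1330 / 149.40 = 8.902 mol
n/ν for Q = 19.85/3 = 6.617
n/ν for E = 8.902/1 = 8.902
Smallest n/ν is Q → limiting reagent.
n(R) = (2/3) × 19.85 = 13.23 mol
mass = 13.23 × 330.90 = 4378 g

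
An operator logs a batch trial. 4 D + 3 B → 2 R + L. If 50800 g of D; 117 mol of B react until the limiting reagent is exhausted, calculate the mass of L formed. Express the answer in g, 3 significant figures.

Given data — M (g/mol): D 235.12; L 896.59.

n(D) = 50800 / 235.12 = 216.1 mol
n(B) = 117.0 mol
n/ν for D = 216.1/4 = 54.03
n/ν for B = 117.0/3 = 39.00
Smallest n/ν is B → limiting reagent.
n(L) = (1/3) × 117.0 = 39.00 mol
mass = 39.00 × 896.59 = 34970 g

35000 g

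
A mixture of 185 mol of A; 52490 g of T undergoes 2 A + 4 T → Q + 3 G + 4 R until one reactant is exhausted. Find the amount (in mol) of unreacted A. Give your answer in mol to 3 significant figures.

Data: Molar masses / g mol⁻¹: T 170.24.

n(A) = 185.0 mol
n(T) = 52490 / 170.24 = 308.3 mol
n/ν → A: 92.50, T: 77.08; T is limiting.
A consumed = (2/4) × 308.3 = 154.2 mol
A remaining = 185.0 − 154.2 = 30.80 mol

30.8 mol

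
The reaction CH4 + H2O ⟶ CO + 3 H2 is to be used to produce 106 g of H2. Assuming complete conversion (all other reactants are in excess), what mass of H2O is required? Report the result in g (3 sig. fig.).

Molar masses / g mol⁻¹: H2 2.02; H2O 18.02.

n(H2) = 106 / 2.02 = 52.48 mol
n(H2O) = (1/3) × 52.48 = 17.49 mol
mass = 17.49 × 18.02 = 315.2 g

315 g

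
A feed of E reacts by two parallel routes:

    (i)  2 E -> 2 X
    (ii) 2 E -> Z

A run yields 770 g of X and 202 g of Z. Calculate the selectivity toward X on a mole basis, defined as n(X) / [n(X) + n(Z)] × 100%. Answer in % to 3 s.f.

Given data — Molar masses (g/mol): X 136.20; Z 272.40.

n(X) = 770 / 136.20 = 5.653 mol
n(Z) = 202 / 272.40 = 0.7416 mol
selectivity = 5.653/(5.653+0.7416) × 100 = 88.40 %

88.4 %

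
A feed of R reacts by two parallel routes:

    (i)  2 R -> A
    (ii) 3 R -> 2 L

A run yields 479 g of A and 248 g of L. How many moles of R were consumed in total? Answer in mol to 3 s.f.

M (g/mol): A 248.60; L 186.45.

5.85 mol

n(A) = 479 / 248.60 = 1.927 mol
n(L) = 248 / 186.45 = 1.330 mol
n(R) via (i) = (2/1)×1.927 = 3.854 mol
n(R) via (ii) = (3/2)×1.330 = 1.995 mol
total n(R) = 3.854 + 1.995 = 5.849 mol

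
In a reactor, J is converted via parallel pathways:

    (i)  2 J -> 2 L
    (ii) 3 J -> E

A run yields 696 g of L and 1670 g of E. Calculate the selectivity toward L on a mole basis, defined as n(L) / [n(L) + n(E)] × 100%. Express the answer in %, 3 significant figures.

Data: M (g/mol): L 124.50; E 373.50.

55.6 %

n(L) = 696 / 124.50 = 5.590 mol
n(E) = 1670 / 373.50 = 4.471 mol
selectivity = 5.590/(5.590+4.471) × 100 = 55.56 %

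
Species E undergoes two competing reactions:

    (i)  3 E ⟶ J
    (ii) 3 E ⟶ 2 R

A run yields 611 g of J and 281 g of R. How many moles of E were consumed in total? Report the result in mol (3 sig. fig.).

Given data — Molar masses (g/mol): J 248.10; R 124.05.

n(J) = 611 / 248.10 = 2.463 mol
n(R) = 281 / 124.05 = 2.265 mol
n(E) via (i) = (3/1)×2.463 = 7.389 mol
n(E) via (ii) = (3/2)×2.265 = 3.398 mol
total n(E) = 7.389 + 3.398 = 10.79 mol

10.8 mol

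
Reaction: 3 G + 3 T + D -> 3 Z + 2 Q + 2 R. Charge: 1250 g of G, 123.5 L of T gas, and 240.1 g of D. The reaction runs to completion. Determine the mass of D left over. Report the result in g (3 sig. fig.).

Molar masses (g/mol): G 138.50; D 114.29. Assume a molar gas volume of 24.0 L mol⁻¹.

n(G) = 1250 / 138.50 = 9.025 mol
n(T) = 123.5 / 24.0 = 5.146 mol
n(D) = 240.1 / 114.29 = 2.101 mol
n/ν for G = 9.025/3 = 3.008
n/ν for T = 5.146/3 = 1.715
n/ν for D = 2.101/1 = 2.101
Smallest n/ν is T → limiting reagent.
D consumed = (1/3) × 5.146 = 1.715 mol
D remaining = 2.101 − 1.715 = 0.3860 mol
mass = 0.3860 × 114.29 = 44.12 g

44.1 g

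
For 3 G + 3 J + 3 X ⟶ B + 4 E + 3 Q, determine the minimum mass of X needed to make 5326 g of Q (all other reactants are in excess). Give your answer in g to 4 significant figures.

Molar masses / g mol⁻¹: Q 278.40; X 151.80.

2904 g

n(Q) = 5326 / 278.40 = 19.13 mol
n(X) = (3/3) × 19.13 = 19.13 mol
mass = 19.13 × 151.80 = 2904 g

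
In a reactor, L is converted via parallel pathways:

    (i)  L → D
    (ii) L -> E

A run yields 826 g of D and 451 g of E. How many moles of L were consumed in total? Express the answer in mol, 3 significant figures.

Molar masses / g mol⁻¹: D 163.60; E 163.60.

7.81 mol

n(D) = 826 / 163.60 = 5.049 mol
n(E) = 451 / 163.60 = 2.757 mol
n(L) via (i) = (1/1)×5.049 = 5.049 mol
n(L) via (ii) = (1/1)×2.757 = 2.757 mol
total n(L) = 5.049 + 2.757 = 7.806 mol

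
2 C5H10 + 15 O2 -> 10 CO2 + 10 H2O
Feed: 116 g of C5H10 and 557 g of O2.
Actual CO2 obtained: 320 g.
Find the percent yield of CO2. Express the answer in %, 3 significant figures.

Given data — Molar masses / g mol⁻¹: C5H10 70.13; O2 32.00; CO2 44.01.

n(C5H10) = 116.0 / 70.13 = 1.654 mol
n(O2) = 557.0 / 32.00 = 17.41 mol
n/ν for C5H10 = 1.654/2 = 0.8270
n/ν for O2 = 17.41/15 = 1.161
Smallest n/ν is C5H10 → limiting reagent.
theoretical n(CO2) = (10/2) × 1.654 = 8.270 mol → 364.0 g
% yield = 320 / 364.0 × 100 = 87.91 %

87.9 %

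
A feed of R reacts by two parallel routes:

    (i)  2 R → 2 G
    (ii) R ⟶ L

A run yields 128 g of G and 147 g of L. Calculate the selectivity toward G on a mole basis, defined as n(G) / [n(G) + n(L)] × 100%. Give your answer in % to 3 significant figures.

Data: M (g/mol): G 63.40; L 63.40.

46.5 %

n(G) = 128 / 63.40 = 2.019 mol
n(L) = 147 / 63.40 = 2.319 mol
selectivity = 2.019/(2.019+2.319) × 100 = 46.54 %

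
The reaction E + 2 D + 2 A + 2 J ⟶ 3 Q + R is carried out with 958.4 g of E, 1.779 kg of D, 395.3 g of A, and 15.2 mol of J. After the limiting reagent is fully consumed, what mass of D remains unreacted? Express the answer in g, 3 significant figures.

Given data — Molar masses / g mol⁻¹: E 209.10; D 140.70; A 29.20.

489 g

n(E) = 958.4 / 209.10 = 4.583 mol
n(D) = 1.779×1000 / 140.70 = 12.64 mol
n(A) = 395.3 / 29.20 = 13.54 mol
n(J) = 15.20 mol
n/ν → E: 4.583, D: 6.320, A: 6.770, J: 7.600; E is limiting.
D consumed = (2/1) × 4.583 = 9.166 mol
D remaining = 12.64 − 9.166 = 3.474 mol
mass = 3.474 × 140.70 = 488.8 g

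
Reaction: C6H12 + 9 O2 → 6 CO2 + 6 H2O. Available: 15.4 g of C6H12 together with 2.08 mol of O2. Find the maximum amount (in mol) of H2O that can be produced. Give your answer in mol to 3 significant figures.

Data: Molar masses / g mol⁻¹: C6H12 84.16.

n(C6H12) = 15.40 / 84.16 = 0.1830 mol
n(O2) = 2.080 mol
n/ν for C6H12 = 0.1830/1 = 0.1830
n/ν for O2 = 2.080/9 = 0.2311
Smallest n/ν is C6H12 → limiting reagent.
n(H2O) = (6/1) × 0.1830 = 1.098 mol

1.10 mol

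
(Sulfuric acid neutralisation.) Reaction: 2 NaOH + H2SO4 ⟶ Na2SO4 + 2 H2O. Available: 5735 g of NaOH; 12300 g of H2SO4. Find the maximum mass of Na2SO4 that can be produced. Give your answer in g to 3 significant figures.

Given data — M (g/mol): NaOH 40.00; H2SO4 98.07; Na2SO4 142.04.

10200 g

n(NaOH) = 5735 / 40.00 = 143.4 mol
n(H2SO4) = 12300 / 98.07 = 125.4 mol
n/ν for NaOH = 143.4/2 = 71.70
n/ν for H2SO4 = 125.4/1 = 125.4
Smallest n/ν is NaOH → limiting reagent.
n(Na2SO4) = (1/2) × 143.4 = 71.70 mol
mass = 71.70 × 142.04 = 10180 g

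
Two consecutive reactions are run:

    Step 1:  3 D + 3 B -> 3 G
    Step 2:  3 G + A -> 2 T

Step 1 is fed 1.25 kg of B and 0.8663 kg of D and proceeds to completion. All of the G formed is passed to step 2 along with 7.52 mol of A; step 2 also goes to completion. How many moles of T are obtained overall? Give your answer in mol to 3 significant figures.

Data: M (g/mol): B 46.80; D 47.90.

12.1 mol

Step 1:
n(B) = 1.250×1000 / 46.80 = 26.71 mol
n(D) = 0.8663×1000 / 47.90 = 18.09 mol
n/ν for B = 26.71/3 = 8.903
n/ν for D = 18.09/3 = 6.030
Smallest n/ν is D → limiting reagent.
n(G) produced = (3/3) × 18.09 = 18.09 mol
Step 2:
n(G) available = 18.09 mol
n(A) = 7.520 mol
n/ν for G = 18.09/3 = 6.030
n/ν for A = 7.520/1 = 7.520
Smallest n/ν is G → limiting reagent.
n(T) = (2/3) × 18.09 = 12.06 mol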